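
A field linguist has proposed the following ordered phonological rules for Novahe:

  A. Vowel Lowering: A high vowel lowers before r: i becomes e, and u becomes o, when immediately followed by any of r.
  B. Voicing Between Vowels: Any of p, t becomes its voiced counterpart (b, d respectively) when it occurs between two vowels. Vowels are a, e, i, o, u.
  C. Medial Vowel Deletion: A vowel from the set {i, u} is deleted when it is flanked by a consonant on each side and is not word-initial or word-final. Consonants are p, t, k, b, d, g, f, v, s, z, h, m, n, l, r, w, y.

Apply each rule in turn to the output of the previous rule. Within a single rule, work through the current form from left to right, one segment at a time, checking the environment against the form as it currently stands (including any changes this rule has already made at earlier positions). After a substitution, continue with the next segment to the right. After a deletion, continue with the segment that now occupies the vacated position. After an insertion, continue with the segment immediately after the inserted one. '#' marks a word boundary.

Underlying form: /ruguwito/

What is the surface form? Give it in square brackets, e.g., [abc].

[rgwdo]

A Vowel Lowering: no change — [ruguwito]
B Voicing Between Vowels: [ruguwito] → [ruguwido]
C Medial Vowel Deletion: [ruguwido] → [rgwdo]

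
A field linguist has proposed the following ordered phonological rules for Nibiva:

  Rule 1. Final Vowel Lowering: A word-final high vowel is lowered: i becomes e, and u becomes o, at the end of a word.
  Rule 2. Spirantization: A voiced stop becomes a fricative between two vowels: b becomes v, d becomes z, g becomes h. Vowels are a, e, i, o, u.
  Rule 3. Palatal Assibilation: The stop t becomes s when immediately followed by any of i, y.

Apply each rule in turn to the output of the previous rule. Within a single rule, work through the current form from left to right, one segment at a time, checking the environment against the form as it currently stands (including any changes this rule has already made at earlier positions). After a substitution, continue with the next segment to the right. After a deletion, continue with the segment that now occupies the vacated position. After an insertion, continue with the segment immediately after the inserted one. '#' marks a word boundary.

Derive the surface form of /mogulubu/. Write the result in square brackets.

[mohuluvo]

Rule 1 Final Vowel Lowering: [mogulubu] → [mogulubo]
Rule 2 Spirantization: [mogulubo] → [mohuluvo]
Rule 3 Palatal Assibilation: no change — [mohuluvo]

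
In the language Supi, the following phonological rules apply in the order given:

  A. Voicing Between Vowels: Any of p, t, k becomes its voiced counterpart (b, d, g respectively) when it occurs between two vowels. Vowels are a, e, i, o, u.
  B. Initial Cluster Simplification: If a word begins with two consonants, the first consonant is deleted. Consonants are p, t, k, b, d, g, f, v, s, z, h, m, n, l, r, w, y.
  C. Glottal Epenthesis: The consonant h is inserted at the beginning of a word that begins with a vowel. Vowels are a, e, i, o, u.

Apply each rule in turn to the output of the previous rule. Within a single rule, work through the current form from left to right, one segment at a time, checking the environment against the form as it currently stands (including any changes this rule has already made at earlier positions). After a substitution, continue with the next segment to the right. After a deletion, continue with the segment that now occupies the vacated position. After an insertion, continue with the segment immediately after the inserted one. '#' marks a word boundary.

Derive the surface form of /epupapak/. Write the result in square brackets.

[hebubabak]

A Voicing Between Vowels: [epupapak] → [ebubabak]
B Initial Cluster Simplification: no change — [ebubabak]
C Glottal Epenthesis: [ebubabak] → [hebubabak]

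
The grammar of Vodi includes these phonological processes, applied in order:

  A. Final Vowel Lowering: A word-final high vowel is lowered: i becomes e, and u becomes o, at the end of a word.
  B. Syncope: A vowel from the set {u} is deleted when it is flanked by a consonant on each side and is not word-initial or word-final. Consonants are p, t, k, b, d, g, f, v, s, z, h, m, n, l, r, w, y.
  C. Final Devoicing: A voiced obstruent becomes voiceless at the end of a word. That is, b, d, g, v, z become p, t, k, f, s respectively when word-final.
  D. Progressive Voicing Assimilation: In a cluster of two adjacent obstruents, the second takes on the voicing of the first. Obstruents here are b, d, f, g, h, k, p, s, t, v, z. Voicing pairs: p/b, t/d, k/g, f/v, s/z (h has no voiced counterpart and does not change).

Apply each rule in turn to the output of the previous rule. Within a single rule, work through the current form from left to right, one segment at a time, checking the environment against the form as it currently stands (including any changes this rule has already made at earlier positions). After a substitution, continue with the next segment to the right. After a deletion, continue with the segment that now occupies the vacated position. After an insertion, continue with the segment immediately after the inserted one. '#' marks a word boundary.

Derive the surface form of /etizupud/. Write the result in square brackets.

A Final Vowel Lowering: no change — [etizupud]
B Syncope: [etizupud] → [etizpd]
C Final Devoicing: [etizpd] → [etizpt]
D Progressive Voicing Assimilation: [etizpt] → [etizbd]

[etizbd]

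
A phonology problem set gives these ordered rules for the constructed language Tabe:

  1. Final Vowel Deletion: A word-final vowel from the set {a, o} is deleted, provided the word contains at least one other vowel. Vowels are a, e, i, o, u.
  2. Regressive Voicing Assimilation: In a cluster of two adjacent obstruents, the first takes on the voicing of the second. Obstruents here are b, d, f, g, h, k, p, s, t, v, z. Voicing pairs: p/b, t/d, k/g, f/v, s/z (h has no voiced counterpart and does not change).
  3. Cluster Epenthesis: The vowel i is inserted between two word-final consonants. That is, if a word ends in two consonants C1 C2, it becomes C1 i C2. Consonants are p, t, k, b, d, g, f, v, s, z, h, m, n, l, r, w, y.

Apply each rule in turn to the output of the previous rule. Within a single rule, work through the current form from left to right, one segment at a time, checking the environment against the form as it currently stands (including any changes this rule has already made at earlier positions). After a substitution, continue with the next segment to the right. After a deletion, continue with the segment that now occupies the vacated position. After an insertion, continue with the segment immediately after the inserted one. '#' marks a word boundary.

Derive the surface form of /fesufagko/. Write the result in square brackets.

1 Final Vowel Deletion: [fesufagko] → [fesufagk]
2 Regressive Voicing Assimilation: [fesufagk] → [fesufakk]
3 Cluster Epenthesis: [fesufakk] → [fesufakik]

[fesufakik]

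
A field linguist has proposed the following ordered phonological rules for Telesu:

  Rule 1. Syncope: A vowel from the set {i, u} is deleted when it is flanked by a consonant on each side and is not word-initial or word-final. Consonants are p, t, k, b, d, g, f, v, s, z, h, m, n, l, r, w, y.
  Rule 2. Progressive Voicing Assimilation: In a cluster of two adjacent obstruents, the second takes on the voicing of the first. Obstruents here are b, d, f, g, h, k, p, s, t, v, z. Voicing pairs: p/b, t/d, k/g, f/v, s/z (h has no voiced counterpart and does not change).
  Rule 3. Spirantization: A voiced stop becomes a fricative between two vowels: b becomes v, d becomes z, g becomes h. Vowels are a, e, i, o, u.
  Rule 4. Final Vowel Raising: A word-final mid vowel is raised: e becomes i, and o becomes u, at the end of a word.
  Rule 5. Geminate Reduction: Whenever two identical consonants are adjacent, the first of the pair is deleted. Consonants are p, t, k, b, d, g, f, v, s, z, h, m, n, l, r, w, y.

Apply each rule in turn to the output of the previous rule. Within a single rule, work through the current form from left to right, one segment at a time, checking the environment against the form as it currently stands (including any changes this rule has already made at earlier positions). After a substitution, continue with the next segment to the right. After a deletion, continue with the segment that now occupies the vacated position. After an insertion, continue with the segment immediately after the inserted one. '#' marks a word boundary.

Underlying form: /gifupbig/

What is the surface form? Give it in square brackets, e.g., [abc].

[gvbg]

Rule 1 Syncope: [gifupbig] → [gfpbg]
Rule 2 Progressive Voicing Assimilation: [gfpbg] → [gvbbg]
Rule 3 Spirantization: no change — [gvbbg]
Rule 4 Final Vowel Raising: no change — [gvbbg]
Rule 5 Geminate Reduction: [gvbbg] → [gvbg]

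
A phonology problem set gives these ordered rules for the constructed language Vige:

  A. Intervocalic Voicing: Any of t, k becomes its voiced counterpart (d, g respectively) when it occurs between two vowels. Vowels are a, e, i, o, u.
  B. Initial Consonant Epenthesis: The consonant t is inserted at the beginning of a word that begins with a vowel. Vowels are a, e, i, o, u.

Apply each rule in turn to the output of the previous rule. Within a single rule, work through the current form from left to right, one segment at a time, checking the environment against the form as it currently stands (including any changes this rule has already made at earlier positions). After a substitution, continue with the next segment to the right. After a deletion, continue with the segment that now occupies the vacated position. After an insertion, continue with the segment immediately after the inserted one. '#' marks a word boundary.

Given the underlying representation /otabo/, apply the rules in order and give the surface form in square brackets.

[todabo]

A Intervocalic Voicing: [otabo] → [odabo]
B Initial Consonant Epenthesis: [odabo] → [todabo]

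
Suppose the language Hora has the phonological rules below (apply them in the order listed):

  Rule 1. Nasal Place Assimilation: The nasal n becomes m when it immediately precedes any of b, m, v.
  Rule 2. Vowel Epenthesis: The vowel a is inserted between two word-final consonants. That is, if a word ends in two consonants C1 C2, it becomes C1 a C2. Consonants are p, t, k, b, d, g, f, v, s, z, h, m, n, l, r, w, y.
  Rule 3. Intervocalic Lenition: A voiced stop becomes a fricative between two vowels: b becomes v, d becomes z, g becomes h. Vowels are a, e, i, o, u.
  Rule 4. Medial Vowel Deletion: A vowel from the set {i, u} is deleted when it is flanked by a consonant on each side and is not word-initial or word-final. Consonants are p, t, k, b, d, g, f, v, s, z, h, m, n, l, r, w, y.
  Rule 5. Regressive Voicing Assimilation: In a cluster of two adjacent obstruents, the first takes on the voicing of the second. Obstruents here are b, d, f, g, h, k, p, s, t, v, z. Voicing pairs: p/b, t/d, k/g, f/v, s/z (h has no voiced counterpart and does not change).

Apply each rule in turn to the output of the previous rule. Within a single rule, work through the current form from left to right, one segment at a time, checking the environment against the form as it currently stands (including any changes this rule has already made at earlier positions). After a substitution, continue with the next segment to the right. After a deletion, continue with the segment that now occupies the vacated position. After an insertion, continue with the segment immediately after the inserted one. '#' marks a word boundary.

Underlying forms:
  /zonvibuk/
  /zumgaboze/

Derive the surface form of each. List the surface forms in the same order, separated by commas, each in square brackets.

[zomvfk], [zmgavoze]

/zonvibuk/:
  Rule 1 Nasal Place Assimilation: [zonvibuk] → [zomvibuk]
  Rule 2 Vowel Epenthesis: no change — [zomvibuk]
  Rule 3 Intervocalic Lenition: [zomvibuk] → [zomvivuk]
  Rule 4 Medial Vowel Deletion: [zomvivuk] → [zomvvk]
  Rule 5 Regressive Voicing Assimilation: [zomvvk] → [zomvfk]
/zumgaboze/:
  Rule 1 Nasal Place Assimilation: no change — [zumgaboze]
  Rule 2 Vowel Epenthesis: no change — [zumgaboze]
  Rule 3 Intervocalic Lenition: [zumgaboze] → [zumgavoze]
  Rule 4 Medial Vowel Deletion: [zumgavoze] → [zmgavoze]
  Rule 5 Regressive Voicing Assimilation: no change — [zmgavoze]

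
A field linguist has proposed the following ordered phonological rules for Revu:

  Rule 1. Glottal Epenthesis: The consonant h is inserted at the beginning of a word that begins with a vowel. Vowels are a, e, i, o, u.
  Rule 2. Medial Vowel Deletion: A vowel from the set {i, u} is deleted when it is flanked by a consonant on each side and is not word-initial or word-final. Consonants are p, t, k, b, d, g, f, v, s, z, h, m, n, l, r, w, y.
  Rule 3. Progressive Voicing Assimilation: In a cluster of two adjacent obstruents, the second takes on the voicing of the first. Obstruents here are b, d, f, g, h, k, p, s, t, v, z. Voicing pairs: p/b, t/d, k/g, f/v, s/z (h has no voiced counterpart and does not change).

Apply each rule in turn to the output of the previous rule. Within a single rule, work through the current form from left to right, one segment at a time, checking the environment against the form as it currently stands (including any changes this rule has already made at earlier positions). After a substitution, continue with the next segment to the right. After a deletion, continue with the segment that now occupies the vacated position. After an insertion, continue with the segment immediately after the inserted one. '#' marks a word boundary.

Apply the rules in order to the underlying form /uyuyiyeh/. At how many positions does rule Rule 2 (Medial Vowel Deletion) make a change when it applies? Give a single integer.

Rule 1 Glottal Epenthesis: [uyuyiyeh] → [huyuyiyeh]
Rule 2 Medial Vowel Deletion: [huyuyiyeh] → [hyyyeh]
Rule 3 Progressive Voicing Assimilation: no change — [hyyyeh]
Rule Rule 2 changed 3 position(s).

3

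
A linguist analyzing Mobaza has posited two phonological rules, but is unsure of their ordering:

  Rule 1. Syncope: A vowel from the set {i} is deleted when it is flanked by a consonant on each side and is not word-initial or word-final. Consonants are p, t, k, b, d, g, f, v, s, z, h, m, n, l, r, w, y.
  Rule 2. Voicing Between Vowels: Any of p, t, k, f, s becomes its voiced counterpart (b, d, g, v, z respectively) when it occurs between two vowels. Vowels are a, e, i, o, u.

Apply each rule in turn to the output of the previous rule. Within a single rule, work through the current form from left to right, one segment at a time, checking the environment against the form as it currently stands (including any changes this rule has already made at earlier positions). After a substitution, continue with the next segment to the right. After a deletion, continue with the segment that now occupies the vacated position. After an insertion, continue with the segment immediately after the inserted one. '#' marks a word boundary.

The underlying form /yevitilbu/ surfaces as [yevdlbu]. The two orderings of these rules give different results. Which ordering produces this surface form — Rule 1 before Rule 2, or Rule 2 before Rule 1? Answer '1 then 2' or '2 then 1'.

Order 1 then 2:
  1 Syncope: [yevitilbu] → [yevtlbu]
  2 Voicing Between Vowels: no change — [yevtlbu]
  result: [yevtlbu]
Order 2 then 1:
  2 Voicing Between Vowels: [yevitilbu] → [yevidilbu]
  1 Syncope: [yevidilbu] → [yevdlbu]
  result: [yevdlbu]

2 then 1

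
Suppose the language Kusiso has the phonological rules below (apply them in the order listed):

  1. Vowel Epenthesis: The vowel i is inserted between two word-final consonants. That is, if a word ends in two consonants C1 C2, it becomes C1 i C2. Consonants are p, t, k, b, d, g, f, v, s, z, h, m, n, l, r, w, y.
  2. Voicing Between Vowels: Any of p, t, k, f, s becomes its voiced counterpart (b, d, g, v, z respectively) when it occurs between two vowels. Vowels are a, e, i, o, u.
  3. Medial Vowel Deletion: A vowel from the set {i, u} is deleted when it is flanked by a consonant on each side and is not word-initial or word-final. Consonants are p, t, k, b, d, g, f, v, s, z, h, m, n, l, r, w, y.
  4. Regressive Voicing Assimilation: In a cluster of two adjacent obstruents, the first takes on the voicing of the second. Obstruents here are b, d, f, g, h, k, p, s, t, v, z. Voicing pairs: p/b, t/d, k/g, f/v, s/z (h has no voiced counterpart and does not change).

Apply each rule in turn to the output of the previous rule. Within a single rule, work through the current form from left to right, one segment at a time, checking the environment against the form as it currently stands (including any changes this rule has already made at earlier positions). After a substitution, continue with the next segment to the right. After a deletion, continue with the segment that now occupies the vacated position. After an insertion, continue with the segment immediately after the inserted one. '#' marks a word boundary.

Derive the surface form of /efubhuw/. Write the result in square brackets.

[evphw]

1 Vowel Epenthesis: no change — [efubhuw]
2 Voicing Between Vowels: [efubhuw] → [evubhuw]
3 Medial Vowel Deletion: [evubhuw] → [evbhw]
4 Regressive Voicing Assimilation: [evbhw] → [evphw]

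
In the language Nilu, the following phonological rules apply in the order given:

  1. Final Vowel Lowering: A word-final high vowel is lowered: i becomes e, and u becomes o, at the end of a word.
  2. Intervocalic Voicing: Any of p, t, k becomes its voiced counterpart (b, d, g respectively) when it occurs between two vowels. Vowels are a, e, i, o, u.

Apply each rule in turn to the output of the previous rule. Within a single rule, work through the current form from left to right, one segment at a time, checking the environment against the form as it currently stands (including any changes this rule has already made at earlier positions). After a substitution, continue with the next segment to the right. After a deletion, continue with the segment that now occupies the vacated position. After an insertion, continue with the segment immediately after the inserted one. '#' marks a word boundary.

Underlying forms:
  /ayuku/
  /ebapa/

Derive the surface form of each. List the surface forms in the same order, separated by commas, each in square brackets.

/ayuku/:
  1 Final Vowel Lowering: [ayuku] → [ayuko]
  2 Intervocalic Voicing: [ayuko] → [ayugo]
/ebapa/:
  1 Final Vowel Lowering: no change — [ebapa]
  2 Intervocalic Voicing: [ebapa] → [ebaba]

[ayugo], [ebaba]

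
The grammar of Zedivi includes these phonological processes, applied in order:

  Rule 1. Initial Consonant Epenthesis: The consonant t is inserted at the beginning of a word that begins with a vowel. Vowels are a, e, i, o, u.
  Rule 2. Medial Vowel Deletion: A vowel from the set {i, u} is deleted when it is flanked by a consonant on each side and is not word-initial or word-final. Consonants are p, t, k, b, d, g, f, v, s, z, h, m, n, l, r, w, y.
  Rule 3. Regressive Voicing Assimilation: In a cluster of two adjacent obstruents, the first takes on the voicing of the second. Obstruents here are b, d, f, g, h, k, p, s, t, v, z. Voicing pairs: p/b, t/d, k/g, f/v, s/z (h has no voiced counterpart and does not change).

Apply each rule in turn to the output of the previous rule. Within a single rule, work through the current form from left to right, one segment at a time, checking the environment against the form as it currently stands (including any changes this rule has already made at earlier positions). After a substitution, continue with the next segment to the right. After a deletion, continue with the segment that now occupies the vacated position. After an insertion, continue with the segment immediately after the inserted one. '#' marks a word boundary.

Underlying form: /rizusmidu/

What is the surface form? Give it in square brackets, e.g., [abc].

Rule 1 Initial Consonant Epenthesis: no change — [rizusmidu]
Rule 2 Medial Vowel Deletion: [rizusmidu] → [rzsmdu]
Rule 3 Regressive Voicing Assimilation: [rzsmdu] → [rssmdu]

[rssmdu]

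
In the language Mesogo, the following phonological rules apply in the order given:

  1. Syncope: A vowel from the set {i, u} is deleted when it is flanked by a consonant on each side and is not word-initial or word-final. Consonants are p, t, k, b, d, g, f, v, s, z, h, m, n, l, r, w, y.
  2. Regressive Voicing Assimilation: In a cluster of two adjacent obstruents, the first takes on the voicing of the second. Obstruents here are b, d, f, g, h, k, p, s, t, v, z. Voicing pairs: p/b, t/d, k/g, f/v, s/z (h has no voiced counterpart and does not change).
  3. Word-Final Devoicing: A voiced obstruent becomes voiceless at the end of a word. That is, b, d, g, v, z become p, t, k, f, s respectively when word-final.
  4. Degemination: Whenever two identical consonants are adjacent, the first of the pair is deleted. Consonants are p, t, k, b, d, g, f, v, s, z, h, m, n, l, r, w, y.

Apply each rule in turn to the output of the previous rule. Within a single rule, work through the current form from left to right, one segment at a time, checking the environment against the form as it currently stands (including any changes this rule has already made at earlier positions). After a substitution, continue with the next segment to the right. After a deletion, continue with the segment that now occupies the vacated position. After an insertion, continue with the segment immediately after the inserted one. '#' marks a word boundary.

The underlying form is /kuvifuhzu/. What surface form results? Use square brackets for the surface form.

[gfhzu]

1 Syncope: [kuvifuhzu] → [kvfhzu]
2 Regressive Voicing Assimilation: [kvfhzu] → [gffhzu]
3 Word-Final Devoicing: no change — [gffhzu]
4 Degemination: [gffhzu] → [gfhzu]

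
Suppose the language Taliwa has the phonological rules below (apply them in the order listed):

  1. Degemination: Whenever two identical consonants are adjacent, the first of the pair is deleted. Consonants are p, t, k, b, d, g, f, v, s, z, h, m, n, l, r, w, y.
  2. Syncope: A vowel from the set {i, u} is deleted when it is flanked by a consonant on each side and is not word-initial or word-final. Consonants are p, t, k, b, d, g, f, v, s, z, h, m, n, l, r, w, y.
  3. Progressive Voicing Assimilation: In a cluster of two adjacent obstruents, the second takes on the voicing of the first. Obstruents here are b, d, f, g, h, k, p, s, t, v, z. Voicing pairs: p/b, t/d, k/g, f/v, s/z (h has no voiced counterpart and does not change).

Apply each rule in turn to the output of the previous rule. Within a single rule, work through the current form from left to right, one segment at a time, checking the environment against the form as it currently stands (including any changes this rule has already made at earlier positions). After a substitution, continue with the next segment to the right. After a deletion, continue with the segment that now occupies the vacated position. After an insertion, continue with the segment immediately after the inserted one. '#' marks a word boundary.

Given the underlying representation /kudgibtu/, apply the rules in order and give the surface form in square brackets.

[ktkptu]

1 Degemination: no change — [kudgibtu]
2 Syncope: [kudgibtu] → [kdgbtu]
3 Progressive Voicing Assimilation: [kdgbtu] → [ktkptu]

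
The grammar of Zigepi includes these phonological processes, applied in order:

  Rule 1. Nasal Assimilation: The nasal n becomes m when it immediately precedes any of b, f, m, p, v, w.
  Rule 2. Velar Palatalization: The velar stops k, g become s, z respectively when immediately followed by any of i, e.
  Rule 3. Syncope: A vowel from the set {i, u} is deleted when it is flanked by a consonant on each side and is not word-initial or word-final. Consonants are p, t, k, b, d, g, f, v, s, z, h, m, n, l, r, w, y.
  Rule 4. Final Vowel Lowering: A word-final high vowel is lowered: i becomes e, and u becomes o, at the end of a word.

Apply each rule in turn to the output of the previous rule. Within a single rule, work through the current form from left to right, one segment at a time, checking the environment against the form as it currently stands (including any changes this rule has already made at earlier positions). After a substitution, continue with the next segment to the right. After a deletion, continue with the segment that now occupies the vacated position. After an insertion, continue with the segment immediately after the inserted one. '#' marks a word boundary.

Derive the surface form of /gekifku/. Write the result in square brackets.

[zesfko]

Rule 1 Nasal Assimilation: no change — [gekifku]
Rule 2 Velar Palatalization: [gekifku] → [zesifku]
Rule 3 Syncope: [zesifku] → [zesfku]
Rule 4 Final Vowel Lowering: [zesfku] → [zesfko]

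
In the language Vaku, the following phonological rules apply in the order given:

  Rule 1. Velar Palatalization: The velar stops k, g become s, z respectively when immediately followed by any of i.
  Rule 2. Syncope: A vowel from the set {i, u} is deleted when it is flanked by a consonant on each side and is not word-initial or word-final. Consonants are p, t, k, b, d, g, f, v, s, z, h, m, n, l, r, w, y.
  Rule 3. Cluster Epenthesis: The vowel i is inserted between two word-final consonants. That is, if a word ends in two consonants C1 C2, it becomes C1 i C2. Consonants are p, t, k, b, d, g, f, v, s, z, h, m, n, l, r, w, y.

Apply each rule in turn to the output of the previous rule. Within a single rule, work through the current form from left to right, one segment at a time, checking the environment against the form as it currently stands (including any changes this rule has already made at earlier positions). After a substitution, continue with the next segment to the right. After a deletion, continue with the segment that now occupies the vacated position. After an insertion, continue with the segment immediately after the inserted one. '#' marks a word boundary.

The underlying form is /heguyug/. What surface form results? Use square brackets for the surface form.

[hegyig]

Rule 1 Velar Palatalization: no change — [heguyug]
Rule 2 Syncope: [heguyug] → [hegyg]
Rule 3 Cluster Epenthesis: [hegyg] → [hegyig]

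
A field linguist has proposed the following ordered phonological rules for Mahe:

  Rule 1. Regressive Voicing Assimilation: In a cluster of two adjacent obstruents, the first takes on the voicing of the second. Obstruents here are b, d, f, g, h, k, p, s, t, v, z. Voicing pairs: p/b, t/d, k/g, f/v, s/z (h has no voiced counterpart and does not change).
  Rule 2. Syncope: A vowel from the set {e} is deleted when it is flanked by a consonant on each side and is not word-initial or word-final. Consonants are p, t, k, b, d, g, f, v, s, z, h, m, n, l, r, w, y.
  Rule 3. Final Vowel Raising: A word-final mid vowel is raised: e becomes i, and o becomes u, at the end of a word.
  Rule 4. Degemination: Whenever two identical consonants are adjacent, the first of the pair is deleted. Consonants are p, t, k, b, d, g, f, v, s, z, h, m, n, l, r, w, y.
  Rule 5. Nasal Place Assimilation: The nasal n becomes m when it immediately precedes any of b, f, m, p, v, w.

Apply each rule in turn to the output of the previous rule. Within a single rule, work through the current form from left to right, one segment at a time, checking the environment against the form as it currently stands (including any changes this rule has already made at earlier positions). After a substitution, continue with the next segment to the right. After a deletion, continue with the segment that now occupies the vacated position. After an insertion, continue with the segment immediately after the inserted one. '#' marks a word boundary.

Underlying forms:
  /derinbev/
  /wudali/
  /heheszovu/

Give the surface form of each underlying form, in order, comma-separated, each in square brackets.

[drimbv], [wudali], [hzovu]

/derinbev/:
  Rule 1 Regressive Voicing Assimilation: no change — [derinbev]
  Rule 2 Syncope: [derinbev] → [drinbv]
  Rule 3 Final Vowel Raising: no change — [drinbv]
  Rule 4 Degemination: no change — [drinbv]
  Rule 5 Nasal Place Assimilation: [drinbv] → [drimbv]
/wudali/:
  Rule 1 Regressive Voicing Assimilation: no change — [wudali]
  Rule 2 Syncope: no change — [wudali]
  Rule 3 Final Vowel Raising: no change — [wudali]
  Rule 4 Degemination: no change — [wudali]
  Rule 5 Nasal Place Assimilation: no change — [wudali]
/heheszovu/:
  Rule 1 Regressive Voicing Assimilation: [heheszovu] → [hehezzovu]
  Rule 2 Syncope: [hehezzovu] → [hhzzovu]
  Rule 3 Final Vowel Raising: no change — [hhzzovu]
  Rule 4 Degemination: [hhzzovu] → [hzovu]
  Rule 5 Nasal Place Assimilation: no change — [hzovu]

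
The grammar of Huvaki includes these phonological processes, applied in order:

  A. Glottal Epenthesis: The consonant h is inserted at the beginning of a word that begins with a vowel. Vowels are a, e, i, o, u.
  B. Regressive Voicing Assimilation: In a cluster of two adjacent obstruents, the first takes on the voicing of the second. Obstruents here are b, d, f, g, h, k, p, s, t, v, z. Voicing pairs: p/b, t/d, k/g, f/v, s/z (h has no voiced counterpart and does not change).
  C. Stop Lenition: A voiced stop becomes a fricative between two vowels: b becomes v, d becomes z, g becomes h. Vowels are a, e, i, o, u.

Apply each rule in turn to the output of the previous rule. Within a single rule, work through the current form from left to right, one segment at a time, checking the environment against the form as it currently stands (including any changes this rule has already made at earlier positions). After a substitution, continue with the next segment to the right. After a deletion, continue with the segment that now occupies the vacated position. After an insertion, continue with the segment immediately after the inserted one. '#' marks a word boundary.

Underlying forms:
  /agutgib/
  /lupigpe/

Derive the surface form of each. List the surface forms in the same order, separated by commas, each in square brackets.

/agutgib/:
  A Glottal Epenthesis: [agutgib] → [hagutgib]
  B Regressive Voicing Assimilation: [hagutgib] → [hagudgib]
  C Stop Lenition: [hagudgib] → [hahudgib]
/lupigpe/:
  A Glottal Epenthesis: no change — [lupigpe]
  B Regressive Voicing Assimilation: [lupigpe] → [lupikpe]
  C Stop Lenition: no change — [lupikpe]

[hahudgib], [lupikpe]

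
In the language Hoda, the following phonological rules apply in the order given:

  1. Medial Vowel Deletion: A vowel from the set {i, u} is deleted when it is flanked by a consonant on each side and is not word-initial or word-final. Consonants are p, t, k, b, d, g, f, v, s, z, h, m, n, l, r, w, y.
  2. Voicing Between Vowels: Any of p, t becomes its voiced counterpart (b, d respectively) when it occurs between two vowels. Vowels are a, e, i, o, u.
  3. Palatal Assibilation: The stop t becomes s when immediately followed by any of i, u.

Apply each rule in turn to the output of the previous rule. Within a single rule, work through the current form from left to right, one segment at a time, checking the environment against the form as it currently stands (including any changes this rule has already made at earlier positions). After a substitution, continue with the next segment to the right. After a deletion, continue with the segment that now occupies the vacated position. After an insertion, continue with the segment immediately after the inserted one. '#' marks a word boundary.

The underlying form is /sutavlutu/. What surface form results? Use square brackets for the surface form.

1 Medial Vowel Deletion: [sutavlutu] → [stavltu]
2 Voicing Between Vowels: no change — [stavltu]
3 Palatal Assibilation: [stavltu] → [stavlsu]

[stavlsu]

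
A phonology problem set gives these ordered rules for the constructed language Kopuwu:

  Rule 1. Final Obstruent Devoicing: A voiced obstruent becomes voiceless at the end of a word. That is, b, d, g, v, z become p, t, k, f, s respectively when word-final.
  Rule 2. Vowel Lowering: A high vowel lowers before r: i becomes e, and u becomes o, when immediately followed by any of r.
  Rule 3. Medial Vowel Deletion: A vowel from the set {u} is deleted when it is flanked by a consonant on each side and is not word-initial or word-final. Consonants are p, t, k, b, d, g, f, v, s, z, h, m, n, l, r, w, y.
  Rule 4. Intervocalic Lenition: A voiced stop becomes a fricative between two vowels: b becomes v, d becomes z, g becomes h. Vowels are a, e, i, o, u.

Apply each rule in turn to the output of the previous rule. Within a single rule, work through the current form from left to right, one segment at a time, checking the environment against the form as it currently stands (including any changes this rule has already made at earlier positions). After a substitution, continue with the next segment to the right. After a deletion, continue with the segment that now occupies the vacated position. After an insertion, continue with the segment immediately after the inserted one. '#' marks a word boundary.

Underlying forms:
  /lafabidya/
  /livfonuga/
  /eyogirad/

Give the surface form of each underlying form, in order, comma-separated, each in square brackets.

/lafabidya/:
  Rule 1 Final Obstruent Devoicing: no change — [lafabidya]
  Rule 2 Vowel Lowering: no change — [lafabidya]
  Rule 3 Medial Vowel Deletion: no change — [lafabidya]
  Rule 4 Intervocalic Lenition: [lafabidya] → [lafavidya]
/livfonuga/:
  Rule 1 Final Obstruent Devoicing: no change — [livfonuga]
  Rule 2 Vowel Lowering: no change — [livfonuga]
  Rule 3 Medial Vowel Deletion: [livfonuga] → [livfonga]
  Rule 4 Intervocalic Lenition: no change — [livfonga]
/eyogirad/:
  Rule 1 Final Obstruent Devoicing: [eyogirad] → [eyogirat]
  Rule 2 Vowel Lowering: [eyogirat] → [eyogerat]
  Rule 3 Medial Vowel Deletion: no change — [eyogerat]
  Rule 4 Intervocalic Lenition: [eyogerat] → [eyoherat]

[lafavidya], [livfonga], [eyoherat]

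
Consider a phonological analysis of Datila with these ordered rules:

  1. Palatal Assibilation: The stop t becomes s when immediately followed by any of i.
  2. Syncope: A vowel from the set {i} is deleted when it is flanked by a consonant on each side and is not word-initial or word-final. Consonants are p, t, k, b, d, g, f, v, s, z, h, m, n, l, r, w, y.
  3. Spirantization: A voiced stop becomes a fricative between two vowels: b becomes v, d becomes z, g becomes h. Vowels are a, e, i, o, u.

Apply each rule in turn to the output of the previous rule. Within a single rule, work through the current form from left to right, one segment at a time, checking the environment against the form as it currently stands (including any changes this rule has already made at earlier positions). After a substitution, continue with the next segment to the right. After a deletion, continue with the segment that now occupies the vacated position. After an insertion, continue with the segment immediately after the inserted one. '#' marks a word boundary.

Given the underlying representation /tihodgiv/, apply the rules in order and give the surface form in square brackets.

[shodgv]

1 Palatal Assibilation: [tihodgiv] → [sihodgiv]
2 Syncope: [sihodgiv] → [shodgv]
3 Spirantization: no change — [shodgv]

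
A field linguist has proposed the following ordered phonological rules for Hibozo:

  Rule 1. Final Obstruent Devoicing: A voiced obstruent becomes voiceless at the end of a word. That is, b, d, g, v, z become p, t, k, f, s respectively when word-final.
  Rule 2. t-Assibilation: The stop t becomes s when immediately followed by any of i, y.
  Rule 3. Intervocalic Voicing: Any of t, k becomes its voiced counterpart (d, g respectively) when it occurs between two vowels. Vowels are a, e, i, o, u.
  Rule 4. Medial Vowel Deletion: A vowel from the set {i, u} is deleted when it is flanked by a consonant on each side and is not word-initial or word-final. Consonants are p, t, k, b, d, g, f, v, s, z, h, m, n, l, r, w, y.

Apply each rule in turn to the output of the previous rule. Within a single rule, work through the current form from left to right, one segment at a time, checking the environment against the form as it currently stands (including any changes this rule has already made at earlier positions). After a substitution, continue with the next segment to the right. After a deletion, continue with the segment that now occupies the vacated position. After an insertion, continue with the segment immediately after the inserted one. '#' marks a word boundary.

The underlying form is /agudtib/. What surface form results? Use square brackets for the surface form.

[agdsp]

Rule 1 Final Obstruent Devoicing: [agudtib] → [agudtip]
Rule 2 t-Assibilation: [agudtip] → [agudsip]
Rule 3 Intervocalic Voicing: no change — [agudsip]
Rule 4 Medial Vowel Deletion: [agudsip] → [agdsp]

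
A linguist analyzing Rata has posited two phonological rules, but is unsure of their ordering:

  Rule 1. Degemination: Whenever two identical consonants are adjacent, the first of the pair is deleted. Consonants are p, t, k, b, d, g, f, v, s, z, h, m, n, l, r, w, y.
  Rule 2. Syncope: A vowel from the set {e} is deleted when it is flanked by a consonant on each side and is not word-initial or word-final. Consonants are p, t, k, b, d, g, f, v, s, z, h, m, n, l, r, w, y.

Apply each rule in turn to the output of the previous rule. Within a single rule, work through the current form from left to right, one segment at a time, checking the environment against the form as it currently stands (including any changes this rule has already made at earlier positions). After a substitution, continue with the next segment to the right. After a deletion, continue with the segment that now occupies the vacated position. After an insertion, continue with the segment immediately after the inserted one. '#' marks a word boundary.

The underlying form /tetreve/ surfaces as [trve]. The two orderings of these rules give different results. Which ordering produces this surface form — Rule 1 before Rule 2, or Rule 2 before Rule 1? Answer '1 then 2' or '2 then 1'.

2 then 1

Order 1 then 2:
  1 Degemination: no change — [tetreve]
  2 Syncope: [tetreve] → [ttrve]
  result: [ttrve]
Order 2 then 1:
  2 Syncope: [tetreve] → [ttrve]
  1 Degemination: [ttrve] → [trve]
  result: [trve]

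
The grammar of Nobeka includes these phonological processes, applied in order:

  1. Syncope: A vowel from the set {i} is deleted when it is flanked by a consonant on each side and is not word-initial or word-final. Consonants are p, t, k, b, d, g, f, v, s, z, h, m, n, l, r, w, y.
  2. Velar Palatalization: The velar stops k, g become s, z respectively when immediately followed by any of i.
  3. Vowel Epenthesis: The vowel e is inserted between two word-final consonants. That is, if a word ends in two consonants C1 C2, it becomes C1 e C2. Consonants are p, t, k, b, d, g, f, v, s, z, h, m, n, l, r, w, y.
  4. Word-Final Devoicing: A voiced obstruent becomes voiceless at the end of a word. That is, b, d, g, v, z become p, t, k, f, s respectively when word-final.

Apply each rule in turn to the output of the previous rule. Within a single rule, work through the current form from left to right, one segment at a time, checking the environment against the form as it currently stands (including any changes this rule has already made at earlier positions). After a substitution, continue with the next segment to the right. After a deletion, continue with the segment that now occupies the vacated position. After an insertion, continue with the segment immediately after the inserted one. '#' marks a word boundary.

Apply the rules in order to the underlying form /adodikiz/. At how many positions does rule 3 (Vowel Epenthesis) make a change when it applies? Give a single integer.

1 Syncope: [adodikiz] → [adodkz]
2 Velar Palatalization: no change — [adodkz]
3 Vowel Epenthesis: [adodkz] → [adodkez]
4 Word-Final Devoicing: [adodkez] → [adodkes]
Rule 3 changed 1 position(s).

1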